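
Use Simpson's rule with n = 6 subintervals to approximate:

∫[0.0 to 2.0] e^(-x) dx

f(x) = e^(-x)
a = 0.0, b = 2.0, n = 6
h = (b - a)/n = 0.333333

Simpson's rule: (h/3)[f(x₀) + 4f(x₁) + 2f(x₂) + ... + f(xₙ)]

x_0 = 0.0000, f(x_0) = 1.000000, coefficient = 1
x_1 = 0.3333, f(x_1) = 0.716531, coefficient = 4
x_2 = 0.6667, f(x_2) = 0.513417, coefficient = 2
x_3 = 1.0000, f(x_3) = 0.367879, coefficient = 4
x_4 = 1.3333, f(x_4) = 0.263597, coefficient = 2
x_5 = 1.6667, f(x_5) = 0.188876, coefficient = 4
x_6 = 2.0000, f(x_6) = 0.135335, coefficient = 1

I ≈ (0.333333/3) × 7.782509 = 0.864723
Exact value: 0.864665
Error: 0.000059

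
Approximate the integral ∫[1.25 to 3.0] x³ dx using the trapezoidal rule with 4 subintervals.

f(x) = x³
a = 1.25, b = 3.0, n = 4
h = (b - a)/n = 0.437500

Trapezoidal rule: (h/2)[f(x₀) + 2f(x₁) + 2f(x₂) + ... + f(xₙ)]

x_0 = 1.2500, f(x_0) = 1.953125, coefficient = 1
x_1 = 1.6875, f(x_1) = 4.805420, coefficient = 2
x_2 = 2.1250, f(x_2) = 9.595703, coefficient = 2
x_3 = 2.5625, f(x_3) = 16.826416, coefficient = 2
x_4 = 3.0000, f(x_4) = 27.000000, coefficient = 1

I ≈ (0.437500/2) × 91.408203 = 19.995544
Exact value: 19.639648
Error: 0.355896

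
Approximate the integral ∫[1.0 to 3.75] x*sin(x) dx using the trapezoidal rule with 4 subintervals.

f(x) = x*sin(x)
a = 1.0, b = 3.75, n = 4
h = (b - a)/n = 0.687500

Trapezoidal rule: (h/2)[f(x₀) + 2f(x₁) + 2f(x₂) + ... + f(xₙ)]

x_0 = 1.0000, f(x_0) = 0.841471, coefficient = 1
x_1 = 1.6875, f(x_1) = 1.676021, coefficient = 2
x_2 = 2.3750, f(x_2) = 1.647502, coefficient = 2
x_3 = 3.0625, f(x_3) = 0.241969, coefficient = 2
x_4 = 3.7500, f(x_4) = -2.143355, coefficient = 1

I ≈ (0.687500/2) × 5.829100 = 2.003753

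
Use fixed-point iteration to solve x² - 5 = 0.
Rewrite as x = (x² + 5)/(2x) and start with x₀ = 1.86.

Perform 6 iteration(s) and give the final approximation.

Equation: x² - 5 = 0
Fixed-point form: x = (x² + 5)/(2x)
x₀ = 1.86

x_1 = g(1.860000) = 2.274086
x_2 = g(2.274086) = 2.236386
x_3 = g(2.236386) = 2.236068
x_4 = g(2.236068) = 2.236068
x_5 = g(2.236068) = 2.236068
x_6 = g(2.236068) = 2.236068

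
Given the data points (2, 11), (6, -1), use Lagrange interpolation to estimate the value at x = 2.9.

Lagrange interpolation formula:
P(x) = Σ yᵢ × Lᵢ(x)
where Lᵢ(x) = Π_{j≠i} (x - xⱼ)/(xᵢ - xⱼ)

L_0(2.9) = (2.9 - 6)/(2 - 6) = 0.775000
L_1(2.9) = (2.9 - 2)/(6 - 2) = 0.225000

P(2.9) = 11×L_0(2.9) + (-1)×L_1(2.9)
P(2.9) = 8.300000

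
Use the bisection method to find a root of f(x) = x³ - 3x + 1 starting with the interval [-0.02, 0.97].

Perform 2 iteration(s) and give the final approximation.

f(x) = x³ - 3x + 1
Initial interval: [-0.02, 0.97]

Iteration 1:
  c_1 = (-0.020000 + 0.970000)/2 = 0.475000
  f(c_1) = f(0.475000) = -0.317828
  f(a) × f(c) < 0, new interval: [-0.020000, 0.475000]
Iteration 2:
  c_2 = (-0.020000 + 0.475000)/2 = 0.227500
  f(c_2) = f(0.227500) = 0.329275
  f(a) × f(c) ≥ 0, new interval: [0.227500, 0.475000]

After 2 iteration(s), the approximation is c_2 = 0.227500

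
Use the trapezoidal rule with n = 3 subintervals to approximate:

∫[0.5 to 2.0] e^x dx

f(x) = e^x
a = 0.5, b = 2.0, n = 3
h = (b - a)/n = 0.500000

Trapezoidal rule: (h/2)[f(x₀) + 2f(x₁) + 2f(x₂) + ... + f(xₙ)]

x_0 = 0.5000, f(x_0) = 1.648721, coefficient = 1
x_1 = 1.0000, f(x_1) = 2.718282, coefficient = 2
x_2 = 1.5000, f(x_2) = 4.481689, coefficient = 2
x_3 = 2.0000, f(x_3) = 7.389056, coefficient = 1

I ≈ (0.500000/2) × 23.437719 = 5.859430
Exact value: 5.740335
Error: 0.119095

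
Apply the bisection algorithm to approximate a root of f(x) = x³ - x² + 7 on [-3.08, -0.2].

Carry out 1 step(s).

f(x) = x³ - x² + 7
Initial interval: [-3.08, -0.2]

Iteration 1:
  c_1 = (-3.080000 + (-0.200000))/2 = -1.640000
  f(c_1) = f(-1.640000) = -0.100544
  f(a) × f(c) ≥ 0, new interval: [-1.640000, -0.200000]

After 1 iteration(s), the approximation is c_1 = -1.640000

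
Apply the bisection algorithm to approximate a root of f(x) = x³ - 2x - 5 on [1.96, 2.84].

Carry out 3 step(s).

f(x) = x³ - 2x - 5
Initial interval: [1.96, 2.84]

Iteration 1:
  c_1 = (1.960000 + 2.840000)/2 = 2.400000
  f(c_1) = f(2.400000) = 4.024000
  f(a) × f(c) < 0, new interval: [1.960000, 2.400000]
Iteration 2:
  c_2 = (1.960000 + 2.400000)/2 = 2.180000
  f(c_2) = f(2.180000) = 1.000232
  f(a) × f(c) < 0, new interval: [1.960000, 2.180000]
Iteration 3:
  c_3 = (1.960000 + 2.180000)/2 = 2.070000
  f(c_3) = f(2.070000) = -0.270257
  f(a) × f(c) ≥ 0, new interval: [2.070000, 2.180000]

After 3 iteration(s), the approximation is c_3 = 2.070000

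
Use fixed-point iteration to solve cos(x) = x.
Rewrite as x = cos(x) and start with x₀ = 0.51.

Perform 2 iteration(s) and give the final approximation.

Equation: cos(x) = x
Fixed-point form: x = cos(x)
x₀ = 0.51

x_1 = g(0.510000) = 0.872745
x_2 = g(0.872745) = 0.642726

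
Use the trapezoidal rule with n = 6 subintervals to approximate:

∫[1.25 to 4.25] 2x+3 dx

f(x) = 2x+3
a = 1.25, b = 4.25, n = 6
h = (b - a)/n = 0.500000

Trapezoidal rule: (h/2)[f(x₀) + 2f(x₁) + 2f(x₂) + ... + f(xₙ)]

x_0 = 1.2500, f(x_0) = 5.500000, coefficient = 1
x_1 = 1.7500, f(x_1) = 6.500000, coefficient = 2
x_2 = 2.2500, f(x_2) = 7.500000, coefficient = 2
x_3 = 2.7500, f(x_3) = 8.500000, coefficient = 2
x_4 = 3.2500, f(x_4) = 9.500000, coefficient = 2
x_5 = 3.7500, f(x_5) = 10.500000, coefficient = 2
x_6 = 4.2500, f(x_6) = 11.500000, coefficient = 1

I ≈ (0.500000/2) × 102.000000 = 25.500000
Exact value: 25.500000
Error: 0.000000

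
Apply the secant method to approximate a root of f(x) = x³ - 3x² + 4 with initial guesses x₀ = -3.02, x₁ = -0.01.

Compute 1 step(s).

f(x) = x³ - 3x² + 4
x₀ = -3.02, x₁ = -0.01

Secant formula: x_{n+1} = x_n - f(x_n)(x_n - x_{n-1})/(f(x_n) - f(x_{n-1}))

Iteration 1:
  f(-3.020000) = -50.904808
  f(-0.010000) = 3.999699
  x_2 = -0.010000 - 3.999699×(-0.010000 - (-3.020000))/(3.999699 - (-50.904808))
       = -0.229273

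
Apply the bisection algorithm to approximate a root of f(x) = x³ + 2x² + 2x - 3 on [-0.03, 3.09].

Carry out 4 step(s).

f(x) = x³ + 2x² + 2x - 3
Initial interval: [-0.03, 3.09]

Iteration 1:
  c_1 = (-0.030000 + 3.090000)/2 = 1.530000
  f(c_1) = f(1.530000) = 8.323377
  f(a) × f(c) < 0, new interval: [-0.030000, 1.530000]
Iteration 2:
  c_2 = (-0.030000 + 1.530000)/2 = 0.750000
  f(c_2) = f(0.750000) = 0.046875
  f(a) × f(c) < 0, new interval: [-0.030000, 0.750000]
Iteration 3:
  c_3 = (-0.030000 + 0.750000)/2 = 0.360000
  f(c_3) = f(0.360000) = -1.974144
  f(a) × f(c) ≥ 0, new interval: [0.360000, 0.750000]
Iteration 4:
  c_4 = (0.360000 + 0.750000)/2 = 0.555000
  f(c_4) = f(0.555000) = -1.102996
  f(a) × f(c) ≥ 0, new interval: [0.555000, 0.750000]

After 4 iteration(s), the approximation is c_4 = 0.555000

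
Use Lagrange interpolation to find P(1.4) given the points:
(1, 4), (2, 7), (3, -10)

Lagrange interpolation formula:
P(x) = Σ yᵢ × Lᵢ(x)
where Lᵢ(x) = Π_{j≠i} (x - xⱼ)/(xᵢ - xⱼ)

L_0(1.4) = (1.4 - 2)/(1 - 2) × (1.4 - 3)/(1 - 3) = 0.480000
L_1(1.4) = (1.4 - 1)/(2 - 1) × (1.4 - 3)/(2 - 3) = 0.640000
L_2(1.4) = (1.4 - 1)/(3 - 1) × (1.4 - 2)/(3 - 2) = -0.120000

P(1.4) = 4×L_0(1.4) + 7×L_1(1.4) + (-10)×L_2(1.4)
P(1.4) = 7.600000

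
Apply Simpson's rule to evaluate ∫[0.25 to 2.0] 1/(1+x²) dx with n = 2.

f(x) = 1/(1+x²)
a = 0.25, b = 2.0, n = 2
h = (b - a)/n = 0.875000

Simpson's rule: (h/3)[f(x₀) + 4f(x₁) + 2f(x₂) + ... + f(xₙ)]

x_0 = 0.2500, f(x_0) = 0.941176, coefficient = 1
x_1 = 1.1250, f(x_1) = 0.441379, coefficient = 4
x_2 = 2.0000, f(x_2) = 0.200000, coefficient = 1

I ≈ (0.875000/3) × 2.906694 = 0.847786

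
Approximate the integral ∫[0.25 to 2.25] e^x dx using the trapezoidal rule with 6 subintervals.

f(x) = e^x
a = 0.25, b = 2.25, n = 6
h = (b - a)/n = 0.333333

Trapezoidal rule: (h/2)[f(x₀) + 2f(x₁) + 2f(x₂) + ... + f(xₙ)]

x_0 = 0.2500, f(x_0) = 1.284025, coefficient = 1
x_1 = 0.5833, f(x_1) = 1.792002, coefficient = 2
x_2 = 0.9167, f(x_2) = 2.500940, coefficient = 2
x_3 = 1.2500, f(x_3) = 3.490343, coefficient = 2
x_4 = 1.5833, f(x_4) = 4.871166, coefficient = 2
x_5 = 1.9167, f(x_5) = 6.798260, coefficient = 2
x_6 = 2.2500, f(x_6) = 9.487736, coefficient = 1

I ≈ (0.333333/2) × 49.677182 = 8.279530
Exact value: 8.203710
Error: 0.075820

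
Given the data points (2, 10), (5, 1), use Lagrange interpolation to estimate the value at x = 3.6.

Lagrange interpolation formula:
P(x) = Σ yᵢ × Lᵢ(x)
where Lᵢ(x) = Π_{j≠i} (x - xⱼ)/(xᵢ - xⱼ)

L_0(3.6) = (3.6 - 5)/(2 - 5) = 0.466667
L_1(3.6) = (3.6 - 2)/(5 - 2) = 0.533333

P(3.6) = 10×L_0(3.6) + 1×L_1(3.6)
P(3.6) = 5.200000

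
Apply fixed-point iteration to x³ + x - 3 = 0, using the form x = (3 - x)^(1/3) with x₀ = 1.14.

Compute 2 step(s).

Equation: x³ + x - 3 = 0
Fixed-point form: x = (3 - x)^(1/3)
x₀ = 1.14

x_1 = g(1.140000) = 1.229809
x_2 = g(1.229809) = 1.209688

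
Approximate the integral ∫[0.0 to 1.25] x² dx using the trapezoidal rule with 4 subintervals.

f(x) = x²
a = 0.0, b = 1.25, n = 4
h = (b - a)/n = 0.312500

Trapezoidal rule: (h/2)[f(x₀) + 2f(x₁) + 2f(x₂) + ... + f(xₙ)]

x_0 = 0.0000, f(x_0) = 0.000000, coefficient = 1
x_1 = 0.3125, f(x_1) = 0.097656, coefficient = 2
x_2 = 0.6250, f(x_2) = 0.390625, coefficient = 2
x_3 = 0.9375, f(x_3) = 0.878906, coefficient = 2
x_4 = 1.2500, f(x_4) = 1.562500, coefficient = 1

I ≈ (0.312500/2) × 4.296875 = 0.671387
Exact value: 0.651042
Error: 0.020345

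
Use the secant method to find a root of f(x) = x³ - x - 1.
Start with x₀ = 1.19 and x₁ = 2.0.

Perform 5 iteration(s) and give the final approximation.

f(x) = x³ - x - 1
x₀ = 1.19, x₁ = 2.0

Secant formula: x_{n+1} = x_n - f(x_n)(x_n - x_{n-1})/(f(x_n) - f(x_{n-1}))

Iteration 1:
  f(1.190000) = -0.504841
  f(2.000000) = 5.000000
  x_2 = 2.000000 - 5.000000×(2.000000 - 1.190000)/(5.000000 - (-0.504841))
       = 1.264284
Iteration 2:
  f(2.000000) = 5.000000
  f(1.264284) = -0.243435
  x_3 = 1.264284 - (-0.243435)×(1.264284 - 2.000000)/(-0.243435 - 5.000000)
       = 1.298441
Iteration 3:
  f(1.264284) = -0.243435
  f(1.298441) = -0.109337
  x_4 = 1.298441 - (-0.109337)×(1.298441 - 1.264284)/(-0.109337 - (-0.243435))
       = 1.326290
Iteration 4:
  f(1.298441) = -0.109337
  f(1.326290) = 0.006716
  x_5 = 1.326290 - 0.006716×(1.326290 - 1.298441)/(0.006716 - (-0.109337))
       = 1.324679
Iteration 5:
  f(1.326290) = 0.006716
  f(1.324679) = -0.000167
  x_6 = 1.324679 - (-0.000167)×(1.324679 - 1.326290)/(-0.000167 - 0.006716)
       = 1.324718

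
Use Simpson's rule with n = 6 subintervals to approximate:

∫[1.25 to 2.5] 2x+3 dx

f(x) = 2x+3
a = 1.25, b = 2.5, n = 6
h = (b - a)/n = 0.208333

Simpson's rule: (h/3)[f(x₀) + 4f(x₁) + 2f(x₂) + ... + f(xₙ)]

x_0 = 1.2500, f(x_0) = 5.500000, coefficient = 1
x_1 = 1.4583, f(x_1) = 5.916667, coefficient = 4
x_2 = 1.6667, f(x_2) = 6.333333, coefficient = 2
x_3 = 1.8750, f(x_3) = 6.750000, coefficient = 4
x_4 = 2.0833, f(x_4) = 7.166667, coefficient = 2
x_5 = 2.2917, f(x_5) = 7.583333, coefficient = 4
x_6 = 2.5000, f(x_6) = 8.000000, coefficient = 1

I ≈ (0.208333/3) × 121.500000 = 8.437500
Exact value: 8.437500
Error: 0.000000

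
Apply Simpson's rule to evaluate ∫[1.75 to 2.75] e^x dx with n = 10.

f(x) = e^x
a = 1.75, b = 2.75, n = 10
h = (b - a)/n = 0.100000

Simpson's rule: (h/3)[f(x₀) + 4f(x₁) + 2f(x₂) + ... + f(xₙ)]

x_0 = 1.7500, f(x_0) = 5.754603, coefficient = 1
x_1 = 1.8500, f(x_1) = 6.359820, coefficient = 4
x_2 = 1.9500, f(x_2) = 7.028688, coefficient = 2
x_3 = 2.0500, f(x_3) = 7.767901, coefficient = 4
x_4 = 2.1500, f(x_4) = 8.584858, coefficient = 2
x_5 = 2.2500, f(x_5) = 9.487736, coefficient = 4
x_6 = 2.3500, f(x_6) = 10.485570, coefficient = 2
x_7 = 2.4500, f(x_7) = 11.588347, coefficient = 4
x_8 = 2.5500, f(x_8) = 12.807104, coefficient = 2
x_9 = 2.6500, f(x_9) = 14.154039, coefficient = 4
x_10 = 2.7500, f(x_10) = 15.642632, coefficient = 1

I ≈ (0.100000/3) × 296.641041 = 9.888035
Exact value: 9.888029
Error: 0.000005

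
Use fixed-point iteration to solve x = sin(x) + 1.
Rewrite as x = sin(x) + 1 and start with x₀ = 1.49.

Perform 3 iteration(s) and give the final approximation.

Equation: x = sin(x) + 1
Fixed-point form: x = sin(x) + 1
x₀ = 1.49

x_1 = g(1.490000) = 1.996738
x_2 = g(1.996738) = 1.910650
x_3 = g(1.910650) = 1.942803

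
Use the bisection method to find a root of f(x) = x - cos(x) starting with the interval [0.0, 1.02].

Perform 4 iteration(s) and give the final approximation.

f(x) = x - cos(x)
Initial interval: [0.0, 1.02]

Iteration 1:
  c_1 = (0.000000 + 1.020000)/2 = 0.510000
  f(c_1) = f(0.510000) = -0.362745
  f(a) × f(c) ≥ 0, new interval: [0.510000, 1.020000]
Iteration 2:
  c_2 = (0.510000 + 1.020000)/2 = 0.765000
  f(c_2) = f(0.765000) = 0.043618
  f(a) × f(c) < 0, new interval: [0.510000, 0.765000]
Iteration 3:
  c_3 = (0.510000 + 0.765000)/2 = 0.637500
  f(c_3) = f(0.637500) = -0.166086
  f(a) × f(c) ≥ 0, new interval: [0.637500, 0.765000]
Iteration 4:
  c_4 = (0.637500 + 0.765000)/2 = 0.701250
  f(c_4) = f(0.701250) = -0.062786
  f(a) × f(c) ≥ 0, new interval: [0.701250, 0.765000]

After 4 iteration(s), the approximation is c_4 = 0.701250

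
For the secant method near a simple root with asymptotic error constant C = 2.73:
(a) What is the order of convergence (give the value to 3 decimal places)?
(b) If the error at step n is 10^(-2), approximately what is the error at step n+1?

(a) Secant method has superlinear convergence with order φ = (1+√5)/2 ≈ 1.618.
    This means |e_{n+1}| ≈ C|e_n|^1.618.

(b) With |e_n| = 10^(-2) and C = 2.73:
    |e_{n+1}| ≈ 2.73 × (10^(-2))^1.618 = 2.73 × 10^(-3.24)

(a) ≈ 1.618 (golden ratio); (b) |e_{n+1}| ≈ 1.585e-03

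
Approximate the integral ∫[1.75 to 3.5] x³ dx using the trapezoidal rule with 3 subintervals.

f(x) = x³
a = 1.75, b = 3.5, n = 3
h = (b - a)/n = 0.583333

Trapezoidal rule: (h/2)[f(x₀) + 2f(x₁) + 2f(x₂) + ... + f(xₙ)]

x_0 = 1.7500, f(x_0) = 5.359375, coefficient = 1
x_1 = 2.3333, f(x_1) = 12.703704, coefficient = 2
x_2 = 2.9167, f(x_2) = 24.811921, coefficient = 2
x_3 = 3.5000, f(x_3) = 42.875000, coefficient = 1

I ≈ (0.583333/2) × 123.265625 = 35.952474
Exact value: 35.170898
Error: 0.781576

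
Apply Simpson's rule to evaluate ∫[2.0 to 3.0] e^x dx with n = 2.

f(x) = e^x
a = 2.0, b = 3.0, n = 2
h = (b - a)/n = 0.500000

Simpson's rule: (h/3)[f(x₀) + 4f(x₁) + 2f(x₂) + ... + f(xₙ)]

x_0 = 2.0000, f(x_0) = 7.389056, coefficient = 1
x_1 = 2.5000, f(x_1) = 12.182494, coefficient = 4
x_2 = 3.0000, f(x_2) = 20.085537, coefficient = 1

I ≈ (0.500000/3) × 76.204569 = 12.700761
Exact value: 12.696481
Error: 0.004281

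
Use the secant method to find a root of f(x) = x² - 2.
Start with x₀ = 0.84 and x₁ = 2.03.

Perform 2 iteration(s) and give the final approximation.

f(x) = x² - 2
x₀ = 0.84, x₁ = 2.03

Secant formula: x_{n+1} = x_n - f(x_n)(x_n - x_{n-1})/(f(x_n) - f(x_{n-1}))

Iteration 1:
  f(0.840000) = -1.294400
  f(2.030000) = 2.120900
  x_2 = 2.030000 - 2.120900×(2.030000 - 0.840000)/(2.120900 - (-1.294400))
       = 1.291010
Iteration 2:
  f(2.030000) = 2.120900
  f(1.291010) = -0.333292
  x_3 = 1.291010 - (-0.333292)×(1.291010 - 2.030000)/(-0.333292 - 2.120900)
       = 1.391369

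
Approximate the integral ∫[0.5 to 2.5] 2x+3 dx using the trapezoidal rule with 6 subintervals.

f(x) = 2x+3
a = 0.5, b = 2.5, n = 6
h = (b - a)/n = 0.333333

Trapezoidal rule: (h/2)[f(x₀) + 2f(x₁) + 2f(x₂) + ... + f(xₙ)]

x_0 = 0.5000, f(x_0) = 4.000000, coefficient = 1
x_1 = 0.8333, f(x_1) = 4.666667, coefficient = 2
x_2 = 1.1667, f(x_2) = 5.333333, coefficient = 2
x_3 = 1.5000, f(x_3) = 6.000000, coefficient = 2
x_4 = 1.8333, f(x_4) = 6.666667, coefficient = 2
x_5 = 2.1667, f(x_5) = 7.333333, coefficient = 2
x_6 = 2.5000, f(x_6) = 8.000000, coefficient = 1

I ≈ (0.333333/2) × 72.000000 = 12.000000
Exact value: 12.000000
Error: 0.000000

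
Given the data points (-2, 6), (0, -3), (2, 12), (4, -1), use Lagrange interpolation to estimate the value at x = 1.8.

Lagrange interpolation formula:
P(x) = Σ yᵢ × Lᵢ(x)
where Lᵢ(x) = Π_{j≠i} (x - xⱼ)/(xᵢ - xⱼ)

L_0(1.8) = (1.8 - 0)/(-2 - 0) × (1.8 - 2)/(-2 - 2) × (1.8 - 4)/(-2 - 4) = -0.016500
L_1(1.8) = (1.8 - (-2))/(0 - (-2)) × (1.8 - 2)/(0 - 2) × (1.8 - 4)/(0 - 4) = 0.104500
L_2(1.8) = (1.8 - (-2))/(2 - (-2)) × (1.8 - 0)/(2 - 0) × (1.8 - 4)/(2 - 4) = 0.940500
L_3(1.8) = (1.8 - (-2))/(4 - (-2)) × (1.8 - 0)/(4 - 0) × (1.8 - 2)/(4 - 2) = -0.028500

P(1.8) = 6×L_0(1.8) + (-3)×L_1(1.8) + 12×L_2(1.8) + (-1)×L_3(1.8)
P(1.8) = 10.902000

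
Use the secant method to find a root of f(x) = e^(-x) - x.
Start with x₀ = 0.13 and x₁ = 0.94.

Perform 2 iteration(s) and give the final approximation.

f(x) = e^(-x) - x
x₀ = 0.13, x₁ = 0.94

Secant formula: x_{n+1} = x_n - f(x_n)(x_n - x_{n-1})/(f(x_n) - f(x_{n-1}))

Iteration 1:
  f(0.130000) = 0.748095
  f(0.940000) = -0.549372
  x_2 = 0.940000 - (-0.549372)×(0.940000 - 0.130000)/(-0.549372 - 0.748095)
       = 0.597031
Iteration 2:
  f(0.940000) = -0.549372
  f(0.597031) = -0.046587
  x_3 = 0.597031 - (-0.046587)×(0.597031 - 0.940000)/(-0.046587 - (-0.549372))
       = 0.565252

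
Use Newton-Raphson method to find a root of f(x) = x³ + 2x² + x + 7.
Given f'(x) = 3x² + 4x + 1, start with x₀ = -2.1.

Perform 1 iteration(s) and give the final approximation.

f(x) = x³ + 2x² + x + 7
f'(x) = 3x² + 4x + 1
x₀ = -2.1

Newton-Raphson formula: x_{n+1} = x_n - f(x_n)/f'(x_n)

Iteration 1:
  f(-2.100000) = 4.459000
  f'(-2.100000) = 5.830000
  x_1 = -2.100000 - 4.459000/5.830000 = -2.864837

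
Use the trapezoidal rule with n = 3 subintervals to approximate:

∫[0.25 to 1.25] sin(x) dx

f(x) = sin(x)
a = 0.25, b = 1.25, n = 3
h = (b - a)/n = 0.333333

Trapezoidal rule: (h/2)[f(x₀) + 2f(x₁) + 2f(x₂) + ... + f(xₙ)]

x_0 = 0.2500, f(x_0) = 0.247404, coefficient = 1
x_1 = 0.5833, f(x_1) = 0.550809, coefficient = 2
x_2 = 0.9167, f(x_2) = 0.793578, coefficient = 2
x_3 = 1.2500, f(x_3) = 0.948985, coefficient = 1

I ≈ (0.333333/2) × 3.885162 = 0.647527
Exact value: 0.653590
Error: 0.006063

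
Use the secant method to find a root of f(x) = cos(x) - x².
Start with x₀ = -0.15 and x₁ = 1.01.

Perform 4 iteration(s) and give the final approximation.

f(x) = cos(x) - x²
x₀ = -0.15, x₁ = 1.01

Secant formula: x_{n+1} = x_n - f(x_n)(x_n - x_{n-1})/(f(x_n) - f(x_{n-1}))

Iteration 1:
  f(-0.150000) = 0.966271
  f(1.010000) = -0.488239
  x_2 = 1.010000 - (-0.488239)×(1.010000 - (-0.150000))/(-0.488239 - 0.966271)
       = 0.620620
Iteration 2:
  f(1.010000) = -0.488239
  f(0.620620) = 0.428349
  x_3 = 0.620620 - 0.428349×(0.620620 - 1.010000)/(0.428349 - (-0.488239))
       = 0.802589
Iteration 3:
  f(0.620620) = 0.428349
  f(0.802589) = 0.050698
  x_4 = 0.802589 - 0.050698×(0.802589 - 0.620620)/(0.050698 - 0.428349)
       = 0.827018
Iteration 4:
  f(0.802589) = 0.050698
  f(0.827018) = -0.006885
  x_5 = 0.827018 - (-0.006885)×(0.827018 - 0.802589)/(-0.006885 - 0.050698)
       = 0.824097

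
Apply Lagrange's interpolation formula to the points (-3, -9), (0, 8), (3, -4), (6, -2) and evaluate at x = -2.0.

Lagrange interpolation formula:
P(x) = Σ yᵢ × Lᵢ(x)
where Lᵢ(x) = Π_{j≠i} (x - xⱼ)/(xᵢ - xⱼ)

L_0(-2.0) = (-2.0 - 0)/(-3 - 0) × (-2.0 - 3)/(-3 - 3) × (-2.0 - 6)/(-3 - 6) = 0.493827
L_1(-2.0) = (-2.0 - (-3))/(0 - (-3)) × (-2.0 - 3)/(0 - 3) × (-2.0 - 6)/(0 - 6) = 0.740741
L_2(-2.0) = (-2.0 - (-3))/(3 - (-3)) × (-2.0 - 0)/(3 - 0) × (-2.0 - 6)/(3 - 6) = -0.296296
L_3(-2.0) = (-2.0 - (-3))/(6 - (-3)) × (-2.0 - 0)/(6 - 0) × (-2.0 - 3)/(6 - 3) = 0.061728

P(-2.0) = (-9)×L_0(-2.0) + 8×L_1(-2.0) + (-4)×L_2(-2.0) + (-2)×L_3(-2.0)
P(-2.0) = 2.543210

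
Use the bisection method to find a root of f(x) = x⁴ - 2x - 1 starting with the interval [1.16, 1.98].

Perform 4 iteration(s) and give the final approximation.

f(x) = x⁴ - 2x - 1
Initial interval: [1.16, 1.98]

Iteration 1:
  c_1 = (1.160000 + 1.980000)/2 = 1.570000
  f(c_1) = f(1.570000) = 1.935732
  f(a) × f(c) < 0, new interval: [1.160000, 1.570000]
Iteration 2:
  c_2 = (1.160000 + 1.570000)/2 = 1.365000
  f(c_2) = f(1.365000) = -0.258393
  f(a) × f(c) ≥ 0, new interval: [1.365000, 1.570000]
Iteration 3:
  c_3 = (1.365000 + 1.570000)/2 = 1.467500
  f(c_3) = f(1.467500) = 0.702805
  f(a) × f(c) < 0, new interval: [1.365000, 1.467500]
Iteration 4:
  c_4 = (1.365000 + 1.467500)/2 = 1.416250
  f(c_4) = f(1.416250) = 0.190589
  f(a) × f(c) < 0, new interval: [1.365000, 1.416250]

After 4 iteration(s), the approximation is c_4 = 1.416250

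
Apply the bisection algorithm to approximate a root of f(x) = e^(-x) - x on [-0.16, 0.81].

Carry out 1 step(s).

f(x) = e^(-x) - x
Initial interval: [-0.16, 0.81]

Iteration 1:
  c_1 = (-0.160000 + 0.810000)/2 = 0.325000
  f(c_1) = f(0.325000) = 0.397527
  f(a) × f(c) ≥ 0, new interval: [0.325000, 0.810000]

After 1 iteration(s), the approximation is c_1 = 0.325000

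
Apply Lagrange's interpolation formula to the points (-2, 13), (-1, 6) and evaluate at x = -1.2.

Lagrange interpolation formula:
P(x) = Σ yᵢ × Lᵢ(x)
where Lᵢ(x) = Π_{j≠i} (x - xⱼ)/(xᵢ - xⱼ)

L_0(-1.2) = (-1.2 - (-1))/(-2 - (-1)) = 0.200000
L_1(-1.2) = (-1.2 - (-2))/(-1 - (-2)) = 0.800000

P(-1.2) = 13×L_0(-1.2) + 6×L_1(-1.2)
P(-1.2) = 7.400000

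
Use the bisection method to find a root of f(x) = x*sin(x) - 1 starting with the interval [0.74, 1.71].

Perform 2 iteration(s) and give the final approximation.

f(x) = x*sin(x) - 1
Initial interval: [0.74, 1.71]

Iteration 1:
  c_1 = (0.740000 + 1.710000)/2 = 1.225000
  f(c_1) = f(1.225000) = 0.152487
  f(a) × f(c) < 0, new interval: [0.740000, 1.225000]
Iteration 2:
  c_2 = (0.740000 + 1.225000)/2 = 0.982500
  f(c_2) = f(0.982500) = -0.182671
  f(a) × f(c) ≥ 0, new interval: [0.982500, 1.225000]

After 2 iteration(s), the approximation is c_2 = 0.982500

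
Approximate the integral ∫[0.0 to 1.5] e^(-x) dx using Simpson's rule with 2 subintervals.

f(x) = e^(-x)
a = 0.0, b = 1.5, n = 2
h = (b - a)/n = 0.750000

Simpson's rule: (h/3)[f(x₀) + 4f(x₁) + 2f(x₂) + ... + f(xₙ)]

x_0 = 0.0000, f(x_0) = 1.000000, coefficient = 1
x_1 = 0.7500, f(x_1) = 0.472367, coefficient = 4
x_2 = 1.5000, f(x_2) = 0.223130, coefficient = 1

I ≈ (0.750000/3) × 3.112596 = 0.778149
Exact value: 0.776870
Error: 0.001279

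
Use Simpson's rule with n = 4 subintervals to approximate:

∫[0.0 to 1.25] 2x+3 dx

f(x) = 2x+3
a = 0.0, b = 1.25, n = 4
h = (b - a)/n = 0.312500

Simpson's rule: (h/3)[f(x₀) + 4f(x₁) + 2f(x₂) + ... + f(xₙ)]

x_0 = 0.0000, f(x_0) = 3.000000, coefficient = 1
x_1 = 0.3125, f(x_1) = 3.625000, coefficient = 4
x_2 = 0.6250, f(x_2) = 4.250000, coefficient = 2
x_3 = 0.9375, f(x_3) = 4.875000, coefficient = 4
x_4 = 1.2500, f(x_4) = 5.500000, coefficient = 1

I ≈ (0.312500/3) × 51.000000 = 5.312500
Exact value: 5.312500
Error: 0.000000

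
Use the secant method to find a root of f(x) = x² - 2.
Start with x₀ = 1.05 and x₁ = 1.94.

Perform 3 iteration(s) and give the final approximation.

f(x) = x² - 2
x₀ = 1.05, x₁ = 1.94

Secant formula: x_{n+1} = x_n - f(x_n)(x_n - x_{n-1})/(f(x_n) - f(x_{n-1}))

Iteration 1:
  f(1.050000) = -0.897500
  f(1.940000) = 1.763600
  x_2 = 1.940000 - 1.763600×(1.940000 - 1.050000)/(1.763600 - (-0.897500))
       = 1.350167
Iteration 2:
  f(1.940000) = 1.763600
  f(1.350167) = -0.177048
  x_3 = 1.350167 - (-0.177048)×(1.350167 - 1.940000)/(-0.177048 - 1.763600)
       = 1.403979
Iteration 3:
  f(1.350167) = -0.177048
  f(1.403979) = -0.028844
  x_4 = 1.403979 - (-0.028844)×(1.403979 - 1.350167)/(-0.028844 - (-0.177048))
       = 1.414452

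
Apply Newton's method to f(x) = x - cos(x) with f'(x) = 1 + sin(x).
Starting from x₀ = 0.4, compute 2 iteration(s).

f(x) = x - cos(x)
f'(x) = 1 + sin(x)
x₀ = 0.4

Newton-Raphson formula: x_{n+1} = x_n - f(x_n)/f'(x_n)

Iteration 1:
  f(0.400000) = -0.521061
  f'(0.400000) = 1.389418
  x_1 = 0.400000 - (-0.521061)/1.389418 = 0.775021
Iteration 2:
  f(0.775021) = 0.060615
  f'(0.775021) = 1.699731
  x_2 = 0.775021 - 0.060615/1.699731 = 0.739360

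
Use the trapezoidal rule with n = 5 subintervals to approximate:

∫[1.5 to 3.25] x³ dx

f(x) = x³
a = 1.5, b = 3.25, n = 5
h = (b - a)/n = 0.350000

Trapezoidal rule: (h/2)[f(x₀) + 2f(x₁) + 2f(x₂) + ... + f(xₙ)]

x_0 = 1.5000, f(x_0) = 3.375000, coefficient = 1
x_1 = 1.8500, f(x_1) = 6.331625, coefficient = 2
x_2 = 2.2000, f(x_2) = 10.648000, coefficient = 2
x_3 = 2.5500, f(x_3) = 16.581375, coefficient = 2
x_4 = 2.9000, f(x_4) = 24.389000, coefficient = 2
x_5 = 3.2500, f(x_5) = 34.328125, coefficient = 1

I ≈ (0.350000/2) × 153.603125 = 26.880547
Exact value: 26.625977
Error: 0.254570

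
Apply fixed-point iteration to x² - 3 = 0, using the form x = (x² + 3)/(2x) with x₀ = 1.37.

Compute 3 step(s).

Equation: x² - 3 = 0
Fixed-point form: x = (x² + 3)/(2x)
x₀ = 1.37

x_1 = g(1.370000) = 1.779891
x_2 = g(1.779891) = 1.732694
x_3 = g(1.732694) = 1.732051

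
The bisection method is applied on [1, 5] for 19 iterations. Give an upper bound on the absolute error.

Bisection error bound: |error| ≤ (b-a)/2^n
|error| ≤ (5 - 1)/2^19 = 4/2^19
|error| ≤ 0.0000076294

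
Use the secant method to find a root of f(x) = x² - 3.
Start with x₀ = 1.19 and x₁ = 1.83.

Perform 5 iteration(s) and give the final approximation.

f(x) = x² - 3
x₀ = 1.19, x₁ = 1.83

Secant formula: x_{n+1} = x_n - f(x_n)(x_n - x_{n-1})/(f(x_n) - f(x_{n-1}))

Iteration 1:
  f(1.190000) = -1.583900
  f(1.830000) = 0.348900
  x_2 = 1.830000 - 0.348900×(1.830000 - 1.190000)/(0.348900 - (-1.583900))
       = 1.714470
Iteration 2:
  f(1.830000) = 0.348900
  f(1.714470) = -0.060592
  x_3 = 1.714470 - (-0.060592)×(1.714470 - 1.830000)/(-0.060592 - 0.348900)
       = 1.731565
Iteration 3:
  f(1.714470) = -0.060592
  f(1.731565) = -0.001683
  x_4 = 1.731565 - (-0.001683)×(1.731565 - 1.714470)/(-0.001683 - (-0.060592))
       = 1.732053
Iteration 4:
  f(1.731565) = -0.001683
  f(1.732053) = 0.000009
  x_5 = 1.732053 - 0.000009×(1.732053 - 1.731565)/(0.000009 - (-0.001683))
       = 1.732051
Iteration 5:
  f(1.732053) = 0.000009
  f(1.732051) = 0.000000
  x_6 = 1.732051 - 0.000000×(1.732051 - 1.732053)/(0.000000 - 0.000009)
       = 1.732051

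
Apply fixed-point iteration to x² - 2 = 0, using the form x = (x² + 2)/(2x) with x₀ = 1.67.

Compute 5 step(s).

Equation: x² - 2 = 0
Fixed-point form: x = (x² + 2)/(2x)
x₀ = 1.67

x_1 = g(1.670000) = 1.433802
x_2 = g(1.433802) = 1.414347
x_3 = g(1.414347) = 1.414214
x_4 = g(1.414214) = 1.414214
x_5 = g(1.414214) = 1.414214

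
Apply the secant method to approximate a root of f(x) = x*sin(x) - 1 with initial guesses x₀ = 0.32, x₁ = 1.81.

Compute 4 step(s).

f(x) = x*sin(x) - 1
x₀ = 0.32, x₁ = 1.81

Secant formula: x_{n+1} = x_n - f(x_n)(x_n - x_{n-1})/(f(x_n) - f(x_{n-1}))

Iteration 1:
  f(0.320000) = -0.899339
  f(1.810000) = 0.758464
  x_2 = 1.810000 - 0.758464×(1.810000 - 0.320000)/(0.758464 - (-0.899339))
       = 1.128308
Iteration 2:
  f(1.810000) = 0.758464
  f(1.128308) = 0.019639
  x_3 = 1.128308 - 0.019639×(1.128308 - 1.810000)/(0.019639 - 0.758464)
       = 1.110187
Iteration 3:
  f(1.128308) = 0.019639
  f(1.110187) = -0.005514
  x_4 = 1.110187 - (-0.005514)×(1.110187 - 1.128308)/(-0.005514 - 0.019639)
       = 1.114160
Iteration 4:
  f(1.110187) = -0.005514
  f(1.114160) = 0.000004
  x_5 = 1.114160 - 0.000004×(1.114160 - 1.110187)/(0.000004 - (-0.005514))
       = 1.114157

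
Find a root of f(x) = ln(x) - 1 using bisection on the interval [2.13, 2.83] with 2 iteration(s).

f(x) = ln(x) - 1
Initial interval: [2.13, 2.83]

Iteration 1:
  c_1 = (2.130000 + 2.830000)/2 = 2.480000
  f(c_1) = f(2.480000) = -0.091741
  f(a) × f(c) ≥ 0, new interval: [2.480000, 2.830000]
Iteration 2:
  c_2 = (2.480000 + 2.830000)/2 = 2.655000
  f(c_2) = f(2.655000) = -0.023555
  f(a) × f(c) ≥ 0, new interval: [2.655000, 2.830000]

After 2 iteration(s), the approximation is c_2 = 2.655000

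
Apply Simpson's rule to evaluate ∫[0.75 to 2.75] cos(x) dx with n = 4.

f(x) = cos(x)
a = 0.75, b = 2.75, n = 4
h = (b - a)/n = 0.500000

Simpson's rule: (h/3)[f(x₀) + 4f(x₁) + 2f(x₂) + ... + f(xₙ)]

x_0 = 0.7500, f(x_0) = 0.731689, coefficient = 1
x_1 = 1.2500, f(x_1) = 0.315322, coefficient = 4
x_2 = 1.7500, f(x_2) = -0.178246, coefficient = 2
x_3 = 2.2500, f(x_3) = -0.628174, coefficient = 4
x_4 = 2.7500, f(x_4) = -0.924302, coefficient = 1

I ≈ (0.500000/3) × -1.800511 = -0.300085
Exact value: -0.299978
Error: 0.000107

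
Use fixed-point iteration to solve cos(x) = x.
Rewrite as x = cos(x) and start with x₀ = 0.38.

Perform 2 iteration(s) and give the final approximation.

Equation: cos(x) = x
Fixed-point form: x = cos(x)
x₀ = 0.38

x_1 = g(0.380000) = 0.928665
x_2 = g(0.928665) = 0.598904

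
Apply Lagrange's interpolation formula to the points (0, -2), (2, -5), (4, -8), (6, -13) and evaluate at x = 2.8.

Lagrange interpolation formula:
P(x) = Σ yᵢ × Lᵢ(x)
where Lᵢ(x) = Π_{j≠i} (x - xⱼ)/(xᵢ - xⱼ)

L_0(2.8) = (2.8 - 2)/(0 - 2) × (2.8 - 4)/(0 - 4) × (2.8 - 6)/(0 - 6) = -0.064000
L_1(2.8) = (2.8 - 0)/(2 - 0) × (2.8 - 4)/(2 - 4) × (2.8 - 6)/(2 - 6) = 0.672000
L_2(2.8) = (2.8 - 0)/(4 - 0) × (2.8 - 2)/(4 - 2) × (2.8 - 6)/(4 - 6) = 0.448000
L_3(2.8) = (2.8 - 0)/(6 - 0) × (2.8 - 2)/(6 - 2) × (2.8 - 4)/(6 - 4) = -0.056000

P(2.8) = (-2)×L_0(2.8) + (-5)×L_1(2.8) + (-8)×L_2(2.8) + (-13)×L_3(2.8)
P(2.8) = -6.088000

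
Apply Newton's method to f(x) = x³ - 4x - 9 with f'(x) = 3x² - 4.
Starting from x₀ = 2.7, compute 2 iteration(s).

f(x) = x³ - 4x - 9
f'(x) = 3x² - 4
x₀ = 2.7

Newton-Raphson formula: x_{n+1} = x_n - f(x_n)/f'(x_n)

Iteration 1:
  f(2.700000) = -0.117000
  f'(2.700000) = 17.870000
  x_1 = 2.700000 - (-0.117000)/17.870000 = 2.706547
Iteration 2:
  f(2.706547) = 0.000348
  f'(2.706547) = 17.976195
  x_2 = 2.706547 - 0.000348/17.976195 = 2.706528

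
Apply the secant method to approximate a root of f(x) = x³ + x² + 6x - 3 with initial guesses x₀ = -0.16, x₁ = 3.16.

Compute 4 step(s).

f(x) = x³ + x² + 6x - 3
x₀ = -0.16, x₁ = 3.16

Secant formula: x_{n+1} = x_n - f(x_n)(x_n - x_{n-1})/(f(x_n) - f(x_{n-1}))

Iteration 1:
  f(-0.160000) = -3.938496
  f(3.160000) = 57.500096
  x_2 = 3.160000 - 57.500096×(3.160000 - (-0.160000))/(57.500096 - (-3.938496))
       = 0.052827
Iteration 2:
  f(3.160000) = 57.500096
  f(0.052827) = -2.680098
  x_3 = 0.052827 - (-2.680098)×(0.052827 - 3.160000)/(-2.680098 - 57.500096)
       = 0.191204
Iteration 3:
  f(0.052827) = -2.680098
  f(0.191204) = -1.809228
  x_4 = 0.191204 - (-1.809228)×(0.191204 - 0.052827)/(-1.809228 - (-2.680098))
       = 0.478680
Iteration 4:
  f(0.191204) = -1.809228
  f(0.478680) = 0.210899
  x_5 = 0.478680 - 0.210899×(0.478680 - 0.191204)/(0.210899 - (-1.809228))
       = 0.448668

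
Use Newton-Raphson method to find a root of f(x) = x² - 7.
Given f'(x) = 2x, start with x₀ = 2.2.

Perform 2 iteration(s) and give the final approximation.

f(x) = x² - 7
f'(x) = 2x
x₀ = 2.2

Newton-Raphson formula: x_{n+1} = x_n - f(x_n)/f'(x_n)

Iteration 1:
  f(2.200000) = -2.160000
  f'(2.200000) = 4.400000
  x_1 = 2.200000 - (-2.160000)/4.400000 = 2.690909
Iteration 2:
  f(2.690909) = 0.240992
  f'(2.690909) = 5.381818
  x_2 = 2.690909 - 0.240992/5.381818 = 2.646130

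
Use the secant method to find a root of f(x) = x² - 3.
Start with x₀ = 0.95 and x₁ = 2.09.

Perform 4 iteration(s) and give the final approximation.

f(x) = x² - 3
x₀ = 0.95, x₁ = 2.09

Secant formula: x_{n+1} = x_n - f(x_n)(x_n - x_{n-1})/(f(x_n) - f(x_{n-1}))

Iteration 1:
  f(0.950000) = -2.097500
  f(2.090000) = 1.368100
  x_2 = 2.090000 - 1.368100×(2.090000 - 0.950000)/(1.368100 - (-2.097500))
       = 1.639967
Iteration 2:
  f(2.090000) = 1.368100
  f(1.639967) = -0.310508
  x_3 = 1.639967 - (-0.310508)×(1.639967 - 2.090000)/(-0.310508 - 1.368100)
       = 1.723214
Iteration 3:
  f(1.639967) = -0.310508
  f(1.723214) = -0.030534
  x_4 = 1.723214 - (-0.030534)×(1.723214 - 1.639967)/(-0.030534 - (-0.310508))
       = 1.732293
Iteration 4:
  f(1.723214) = -0.030534
  f(1.732293) = 0.000838
  x_5 = 1.732293 - 0.000838×(1.732293 - 1.723214)/(0.000838 - (-0.030534))
       = 1.732050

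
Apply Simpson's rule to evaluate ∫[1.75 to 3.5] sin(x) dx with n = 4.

f(x) = sin(x)
a = 1.75, b = 3.5, n = 4
h = (b - a)/n = 0.437500

Simpson's rule: (h/3)[f(x₀) + 4f(x₁) + 2f(x₂) + ... + f(xₙ)]

x_0 = 1.7500, f(x_0) = 0.983986, coefficient = 1
x_1 = 2.1875, f(x_1) = 0.815789, coefficient = 4
x_2 = 2.6250, f(x_2) = 0.493920, coefficient = 2
x_3 = 3.0625, f(x_3) = 0.079010, coefficient = 4
x_4 = 3.5000, f(x_4) = -0.350783, coefficient = 1

I ≈ (0.437500/3) × 5.200241 = 0.758369
Exact value: 0.758211
Error: 0.000158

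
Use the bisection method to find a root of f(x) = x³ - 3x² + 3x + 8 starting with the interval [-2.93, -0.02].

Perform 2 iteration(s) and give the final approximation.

f(x) = x³ - 3x² + 3x + 8
Initial interval: [-2.93, -0.02]

Iteration 1:
  c_1 = (-2.930000 + (-0.020000))/2 = -1.475000
  f(c_1) = f(-1.475000) = -6.160922
  f(a) × f(c) ≥ 0, new interval: [-1.475000, -0.020000]
Iteration 2:
  c_2 = (-1.475000 + (-0.020000))/2 = -0.747500
  f(c_2) = f(-0.747500) = 3.663561
  f(a) × f(c) < 0, new interval: [-1.475000, -0.747500]

After 2 iteration(s), the approximation is c_2 = -0.747500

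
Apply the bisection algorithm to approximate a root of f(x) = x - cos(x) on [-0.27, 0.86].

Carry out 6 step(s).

f(x) = x - cos(x)
Initial interval: [-0.27, 0.86]

Iteration 1:
  c_1 = (-0.270000 + 0.860000)/2 = 0.295000
  f(c_1) = f(0.295000) = -0.661802
  f(a) × f(c) ≥ 0, new interval: [0.295000, 0.860000]
Iteration 2:
  c_2 = (0.295000 + 0.860000)/2 = 0.577500
  f(c_2) = f(0.577500) = -0.260330
  f(a) × f(c) ≥ 0, new interval: [0.577500, 0.860000]
Iteration 3:
  c_3 = (0.577500 + 0.860000)/2 = 0.718750
  f(c_3) = f(0.718750) = -0.033879
  f(a) × f(c) ≥ 0, new interval: [0.718750, 0.860000]
Iteration 4:
  c_4 = (0.718750 + 0.860000)/2 = 0.789375
  f(c_4) = f(0.789375) = 0.085086
  f(a) × f(c) < 0, new interval: [0.718750, 0.789375]
Iteration 5:
  c_5 = (0.718750 + 0.789375)/2 = 0.754062
  f(c_5) = f(0.754062) = 0.025149
  f(a) × f(c) < 0, new interval: [0.718750, 0.754062]
Iteration 6:
  c_6 = (0.718750 + 0.754062)/2 = 0.736406
  f(c_6) = f(0.736406) = -0.004481
  f(a) × f(c) ≥ 0, new interval: [0.736406, 0.754062]

After 6 iteration(s), the approximation is c_6 = 0.736406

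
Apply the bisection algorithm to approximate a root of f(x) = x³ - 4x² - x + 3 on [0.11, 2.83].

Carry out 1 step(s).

f(x) = x³ - 4x² - x + 3
Initial interval: [0.11, 2.83]

Iteration 1:
  c_1 = (0.110000 + 2.830000)/2 = 1.470000
  f(c_1) = f(1.470000) = -3.937077
  f(a) × f(c) < 0, new interval: [0.110000, 1.470000]

After 1 iteration(s), the approximation is c_1 = 1.470000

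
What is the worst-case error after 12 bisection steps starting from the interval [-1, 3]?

Bisection error bound: |error| ≤ (b-a)/2^n
|error| ≤ (3 - (-1))/2^12 = 4/2^12
|error| ≤ 0.0009765625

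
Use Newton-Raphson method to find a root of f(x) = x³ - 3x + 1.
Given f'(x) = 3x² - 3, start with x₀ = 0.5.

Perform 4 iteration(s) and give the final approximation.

f(x) = x³ - 3x + 1
f'(x) = 3x² - 3
x₀ = 0.5

Newton-Raphson formula: x_{n+1} = x_n - f(x_n)/f'(x_n)

Iteration 1:
  f(0.500000) = -0.375000
  f'(0.500000) = -2.250000
  x_1 = 0.500000 - (-0.375000)/(-2.250000) = 0.333333
Iteration 2:
  f(0.333333) = 0.037037
  f'(0.333333) = -2.666667
  x_2 = 0.333333 - 0.037037/(-2.666667) = 0.347222
Iteration 3:
  f(0.347222) = 0.000196
  f'(0.347222) = -2.638310
  x_3 = 0.347222 - 0.000196/(-2.638310) = 0.347296
Iteration 4:
  f(0.347296) = 0.000000
  f'(0.347296) = -2.638156
  x_4 = 0.347296 - 0.000000/(-2.638156) = 0.347296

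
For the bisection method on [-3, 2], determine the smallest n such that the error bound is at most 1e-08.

We need (b-a)/2^n ≤ 1e-08
(2 - (-3))/2^n ≤ 1e-08
5/2^n ≤ 1e-08
2^n ≥ 500000000
n ≥ log₂(500000000) = 28.90
n ≥ 29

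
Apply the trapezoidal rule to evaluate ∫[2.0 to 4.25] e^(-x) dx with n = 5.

f(x) = e^(-x)
a = 2.0, b = 4.25, n = 5
h = (b - a)/n = 0.450000

Trapezoidal rule: (h/2)[f(x₀) + 2f(x₁) + 2f(x₂) + ... + f(xₙ)]

x_0 = 2.0000, f(x_0) = 0.135335, coefficient = 1
x_1 = 2.4500, f(x_1) = 0.086294, coefficient = 2
x_2 = 2.9000, f(x_2) = 0.055023, coefficient = 2
x_3 = 3.3500, f(x_3) = 0.035084, coefficient = 2
x_4 = 3.8000, f(x_4) = 0.022371, coefficient = 2
x_5 = 4.2500, f(x_5) = 0.014264, coefficient = 1

I ≈ (0.450000/2) × 0.547143 = 0.123107
Exact value: 0.121071
Error: 0.002036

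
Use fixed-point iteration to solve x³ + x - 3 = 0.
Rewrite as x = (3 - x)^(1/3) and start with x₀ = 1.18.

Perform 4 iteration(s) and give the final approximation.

Equation: x³ + x - 3 = 0
Fixed-point form: x = (3 - x)^(1/3)
x₀ = 1.18

x_1 = g(1.180000) = 1.220929
x_2 = g(1.220929) = 1.211707
x_3 = g(1.211707) = 1.213797
x_4 = g(1.213797) = 1.213324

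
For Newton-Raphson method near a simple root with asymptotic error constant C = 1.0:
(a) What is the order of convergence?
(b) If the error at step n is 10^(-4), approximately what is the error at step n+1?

(a) Newton-Raphson has quadratic (order 2) convergence near simple roots.
    This means |e_{n+1}| ≈ C|e_n|².

(b) With |e_n| = 10^(-4) and C = 1.0:
    |e_{n+1}| ≈ 1.0 × (10^(-4))² = 1.0 × 10^(-8)

(a) 2 (quadratic); (b) |e_{n+1}| ≈ 1.000e-08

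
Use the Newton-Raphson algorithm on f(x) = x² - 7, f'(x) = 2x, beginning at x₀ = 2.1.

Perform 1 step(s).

f(x) = x² - 7
f'(x) = 2x
x₀ = 2.1

Newton-Raphson formula: x_{n+1} = x_n - f(x_n)/f'(x_n)

Iteration 1:
  f(2.100000) = -2.590000
  f'(2.100000) = 4.200000
  x_1 = 2.100000 - (-2.590000)/4.200000 = 2.716667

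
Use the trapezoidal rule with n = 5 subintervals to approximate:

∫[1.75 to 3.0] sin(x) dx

f(x) = sin(x)
a = 1.75, b = 3.0, n = 5
h = (b - a)/n = 0.250000

Trapezoidal rule: (h/2)[f(x₀) + 2f(x₁) + 2f(x₂) + ... + f(xₙ)]

x_0 = 1.7500, f(x_0) = 0.983986, coefficient = 1
x_1 = 2.0000, f(x_1) = 0.909297, coefficient = 2
x_2 = 2.2500, f(x_2) = 0.778073, coefficient = 2
x_3 = 2.5000, f(x_3) = 0.598472, coefficient = 2
x_4 = 2.7500, f(x_4) = 0.381661, coefficient = 2
x_5 = 3.0000, f(x_5) = 0.141120, coefficient = 1

I ≈ (0.250000/2) × 6.460113 = 0.807514
Exact value: 0.811746
Error: 0.004232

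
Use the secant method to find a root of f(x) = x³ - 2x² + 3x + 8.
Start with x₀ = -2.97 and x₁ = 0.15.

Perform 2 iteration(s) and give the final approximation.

f(x) = x³ - 2x² + 3x + 8
x₀ = -2.97, x₁ = 0.15

Secant formula: x_{n+1} = x_n - f(x_n)(x_n - x_{n-1})/(f(x_n) - f(x_{n-1}))

Iteration 1:
  f(-2.970000) = -44.749873
  f(0.150000) = 8.408375
  x_2 = 0.150000 - 8.408375×(0.150000 - (-2.970000))/(8.408375 - (-44.749873))
       = -0.343510
Iteration 2:
  f(0.150000) = 8.408375
  f(-0.343510) = 6.692938
  x_3 = -0.343510 - 6.692938×(-0.343510 - 0.150000)/(6.692938 - 8.408375)
       = -2.268985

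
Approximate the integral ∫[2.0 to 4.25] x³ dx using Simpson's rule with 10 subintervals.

f(x) = x³
a = 2.0, b = 4.25, n = 10
h = (b - a)/n = 0.225000

Simpson's rule: (h/3)[f(x₀) + 4f(x₁) + 2f(x₂) + ... + f(xₙ)]

x_0 = 2.0000, f(x_0) = 8.000000, coefficient = 1
x_1 = 2.2250, f(x_1) = 11.015141, coefficient = 4
x_2 = 2.4500, f(x_2) = 14.706125, coefficient = 2
x_3 = 2.6750, f(x_3) = 19.141297, coefficient = 4
x_4 = 2.9000, f(x_4) = 24.389000, coefficient = 2
x_5 = 3.1250, f(x_5) = 30.517578, coefficient = 4
x_6 = 3.3500, f(x_6) = 37.595375, coefficient = 2
x_7 = 3.5750, f(x_7) = 45.690734, coefficient = 4
x_8 = 3.8000, f(x_8) = 54.872000, coefficient = 2
x_9 = 4.0250, f(x_9) = 65.207516, coefficient = 4
x_10 = 4.2500, f(x_10) = 76.765625, coefficient = 1

I ≈ (0.225000/3) × 1034.179688 = 77.563477
Exact value: 77.563477
Error: 0.000000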